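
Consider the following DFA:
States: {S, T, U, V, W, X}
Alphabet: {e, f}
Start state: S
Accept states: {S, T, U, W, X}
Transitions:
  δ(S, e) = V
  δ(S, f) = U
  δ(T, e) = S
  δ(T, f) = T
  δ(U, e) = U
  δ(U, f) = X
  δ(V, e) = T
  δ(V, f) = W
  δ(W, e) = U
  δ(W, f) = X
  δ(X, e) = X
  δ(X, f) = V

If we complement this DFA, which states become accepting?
Complement accept states = All states \ Original accept states
= {S, T, U, V, W, X} \ {S, T, U, W, X}
{V}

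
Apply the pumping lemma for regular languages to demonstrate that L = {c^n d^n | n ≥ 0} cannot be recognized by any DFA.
Assume L is regular with pumping length p. Idea: pumping the c-block changes the count balance.
Choose s = c^p d^p (length 2p ≥ p). By the pumping lemma, s = xyz with |xy| ≤ p, |y| > 0. So y = c^k for some k > 0 (since xy is entirely within the c's). Pumping gives xy²z = c^(p+k) d^p, which is not in L since p+k ≠ p.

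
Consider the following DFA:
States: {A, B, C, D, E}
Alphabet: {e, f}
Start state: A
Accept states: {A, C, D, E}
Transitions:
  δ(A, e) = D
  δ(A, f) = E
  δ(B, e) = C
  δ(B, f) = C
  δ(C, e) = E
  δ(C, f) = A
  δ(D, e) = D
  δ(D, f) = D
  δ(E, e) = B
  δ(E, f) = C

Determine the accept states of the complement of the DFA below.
Complement accept states = All states \ Original accept states
= {A, B, C, D, E} \ {A, C, D, E}
{B}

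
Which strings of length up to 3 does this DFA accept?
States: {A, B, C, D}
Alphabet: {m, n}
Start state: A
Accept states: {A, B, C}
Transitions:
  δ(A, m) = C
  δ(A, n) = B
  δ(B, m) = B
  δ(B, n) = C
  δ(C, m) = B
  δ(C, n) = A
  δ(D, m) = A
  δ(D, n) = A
ε, m, n, mm, mn, nm, nn, mmm, mmn, mnm, mnn, nmm, nmn, nnm, nnn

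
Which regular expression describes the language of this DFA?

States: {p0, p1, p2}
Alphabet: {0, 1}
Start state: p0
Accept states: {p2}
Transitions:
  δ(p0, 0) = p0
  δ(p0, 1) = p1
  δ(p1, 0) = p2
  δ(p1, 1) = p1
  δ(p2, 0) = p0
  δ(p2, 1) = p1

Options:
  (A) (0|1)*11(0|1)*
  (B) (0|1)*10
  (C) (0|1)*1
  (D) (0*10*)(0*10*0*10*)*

Check each option against the DFA on short strings; one disagreement eliminates an option:
  (A) (0|1)*11(0|1)*: on '10' the DFA goes p0 → p1 → p2 and accepts (p2 ∈ Accept), but the regex does not match it → eliminate
  (B) (0|1)*10: agrees with the DFA on every string of length ≤ 6
  (C) (0|1)*1: on '1' the DFA goes p0 → p1 and rejects (p1 ∉ Accept), but the regex matches it → eliminate
  (D) (0*10*)(0*10*0*10*)*: on '1' the DFA goes p0 → p1 and rejects (p1 ∉ Accept), but the regex matches it → eliminate
Only (B) is consistent with the DFA.
(B) (0|1)*10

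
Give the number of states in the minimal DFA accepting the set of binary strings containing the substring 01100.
By Myhill–Nerode, count the distinguishable equivalence classes: 6 classes — one per longest suffix of the input that is a prefix of '01100' (lengths 0 through 4), plus an absorbing 'already seen 01100' class.
6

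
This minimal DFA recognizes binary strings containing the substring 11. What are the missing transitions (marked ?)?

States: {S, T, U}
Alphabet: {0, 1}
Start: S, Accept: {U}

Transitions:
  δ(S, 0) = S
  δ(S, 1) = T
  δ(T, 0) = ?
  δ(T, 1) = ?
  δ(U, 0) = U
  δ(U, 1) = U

From the language and accept set, identify what each state tracks — S: no progress toward 11; T: one trailing 1; U: substring 11 seen.
Each missing δ(q, a) is the state matching the new tracked value after reading a.
δ(T, 0) = S; δ(T, 1) = U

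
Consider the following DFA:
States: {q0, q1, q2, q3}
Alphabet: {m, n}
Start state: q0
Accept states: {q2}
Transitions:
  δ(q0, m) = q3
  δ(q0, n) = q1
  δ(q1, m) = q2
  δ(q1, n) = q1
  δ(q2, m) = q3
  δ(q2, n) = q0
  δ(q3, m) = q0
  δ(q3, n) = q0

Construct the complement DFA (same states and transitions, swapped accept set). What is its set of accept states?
Complement accept states = All states \ Original accept states
= {q0, q1, q2, q3} \ {q2}
{q0, q1, q3}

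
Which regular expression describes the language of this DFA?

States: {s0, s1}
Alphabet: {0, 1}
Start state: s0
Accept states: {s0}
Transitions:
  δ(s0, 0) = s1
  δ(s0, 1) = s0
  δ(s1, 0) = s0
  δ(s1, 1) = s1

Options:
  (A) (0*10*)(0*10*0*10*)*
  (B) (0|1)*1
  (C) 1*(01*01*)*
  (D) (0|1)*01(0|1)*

Check each option against the DFA on short strings; one disagreement eliminates an option:
  (A) (0*10*)(0*10*0*10*)*: on ε the DFA stays in s0 and accepts (s0 ∈ Accept), but the regex does not match it → eliminate
  (B) (0|1)*1: on ε the DFA stays in s0 and accepts (s0 ∈ Accept), but the regex does not match it → eliminate
  (C) 1*(01*01*)*: agrees with the DFA on every string of length ≤ 6
  (D) (0|1)*01(0|1)*: on ε the DFA stays in s0 and accepts (s0 ∈ Accept), but the regex does not match it → eliminate
Only (C) is consistent with the DFA.
(C) 1*(01*01*)*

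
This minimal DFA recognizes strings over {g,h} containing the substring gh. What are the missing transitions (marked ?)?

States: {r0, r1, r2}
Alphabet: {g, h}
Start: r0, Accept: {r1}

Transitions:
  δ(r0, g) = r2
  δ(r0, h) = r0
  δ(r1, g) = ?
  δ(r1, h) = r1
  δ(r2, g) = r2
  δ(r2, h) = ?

From the language and accept set, identify what each state tracks — r0: no g seen yet; r1: substring gh seen; r2: seen a g, waiting for h.
Each missing δ(q, a) is the state matching the new tracked value after reading a.
δ(r1, g) = r1; δ(r2, h) = r1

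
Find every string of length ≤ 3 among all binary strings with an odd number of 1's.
1, 01, 10, 001, 010, 100, 111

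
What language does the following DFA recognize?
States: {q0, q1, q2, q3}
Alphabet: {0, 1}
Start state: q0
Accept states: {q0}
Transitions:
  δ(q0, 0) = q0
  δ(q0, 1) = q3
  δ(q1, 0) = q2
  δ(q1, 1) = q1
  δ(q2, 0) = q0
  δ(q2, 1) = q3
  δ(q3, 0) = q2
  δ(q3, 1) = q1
Testing a few strings:
  '010' → reject
  '1011' → reject
  '0' → accept
  '0111' → reject
State roles: q0=value ≡ 0 (mod 4); q1=value ≡ 3 (mod 4); q2=value ≡ 2 (mod 4); q3=value ≡ 1 (mod 4)
All binary strings representing a multiple of 4 (read in base 2; leading zeros allowed and ε counts as 0)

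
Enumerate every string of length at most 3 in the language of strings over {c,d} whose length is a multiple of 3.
ε, ccc, ccd, cdc, cdd, dcc, dcd, ddc, ddd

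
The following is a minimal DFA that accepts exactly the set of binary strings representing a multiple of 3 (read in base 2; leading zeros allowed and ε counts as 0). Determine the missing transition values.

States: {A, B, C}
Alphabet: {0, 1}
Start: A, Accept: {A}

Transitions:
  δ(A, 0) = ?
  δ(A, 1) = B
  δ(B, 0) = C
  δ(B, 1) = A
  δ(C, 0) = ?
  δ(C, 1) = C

From the language and accept set, identify what each state tracks — A: value ≡ 0 (mod 3); B: value ≡ 1 (mod 3); C: value ≡ 2 (mod 3).
Each missing δ(q, a) is the state matching the new tracked value after reading a.
δ(A, 0) = A; δ(C, 0) = B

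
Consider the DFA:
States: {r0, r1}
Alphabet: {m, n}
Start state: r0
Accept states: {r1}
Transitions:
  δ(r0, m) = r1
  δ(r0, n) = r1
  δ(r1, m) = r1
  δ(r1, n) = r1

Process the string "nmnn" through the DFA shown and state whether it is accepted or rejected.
Processing string "nmnn":
  r0 --n--> r1
  r1 --m--> r1
  r1 --n--> r1
  r1 --n--> r1
Final state: r1
Accept states: {r1}
Yes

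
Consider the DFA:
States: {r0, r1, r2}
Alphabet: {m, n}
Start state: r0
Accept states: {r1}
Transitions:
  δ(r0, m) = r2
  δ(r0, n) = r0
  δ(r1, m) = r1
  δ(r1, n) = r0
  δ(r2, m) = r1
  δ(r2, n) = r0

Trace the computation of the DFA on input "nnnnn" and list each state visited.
read 'n': r0 → r0
  read 'n': r0 → r0
  read 'n': r0 → r0
  read 'n': r0 → r0
  read 'n': r0 → r0
r0 -> r0 -> r0 -> r0 -> r0 -> r0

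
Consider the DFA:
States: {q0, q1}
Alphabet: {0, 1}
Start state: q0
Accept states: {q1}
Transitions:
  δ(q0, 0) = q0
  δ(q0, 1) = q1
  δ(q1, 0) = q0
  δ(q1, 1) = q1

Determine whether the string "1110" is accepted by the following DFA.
Processing string "1110":
  q0 --1--> q1
  q1 --1--> q1
  q1 --1--> q1
  q1 --0--> q0
Final state: q0
Accept states: {q1}
No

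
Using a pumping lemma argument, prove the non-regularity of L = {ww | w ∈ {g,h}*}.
Assume L is regular with pumping length p. Idea: pumping the leading g-block breaks the equality of the two halves.
Choose s = g^p h g^p h ∈ L (with w = g^p h). |s| = 2p+2 ≥ p. By the pumping lemma, s = xyz with |xy| ≤ p, |y| > 0, so y = g^k with k ≥ 1, in the first g-block. Then xy²z = g^(p+k) h g^p h, of length 2p+2+k. If k is odd this length is odd, so it cannot be of the form ww. If k is even, each half has length p+1+k/2 ≤ p+k, so the first half lies entirely inside the leading g-block and contains no h, while the second half ends in h; the halves differ. Either way xy²z ∉ L.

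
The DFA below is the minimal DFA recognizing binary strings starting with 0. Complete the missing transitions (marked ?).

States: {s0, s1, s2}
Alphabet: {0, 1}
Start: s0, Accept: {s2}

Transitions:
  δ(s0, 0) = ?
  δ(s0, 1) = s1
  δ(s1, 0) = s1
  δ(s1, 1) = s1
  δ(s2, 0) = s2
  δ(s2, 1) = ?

From the language and accept set, identify what each state tracks — s0: no input read; s1: started with 1 (dead); s2: started with 0.
Each missing δ(q, a) is the state matching the new tracked value after reading a.
δ(s0, 0) = s2; δ(s2, 1) = s2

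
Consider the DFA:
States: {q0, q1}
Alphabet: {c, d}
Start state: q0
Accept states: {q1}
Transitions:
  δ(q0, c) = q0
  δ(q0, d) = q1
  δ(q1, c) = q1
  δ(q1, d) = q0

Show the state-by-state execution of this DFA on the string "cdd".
read 'c': q0 → q0
  read 'd': q0 → q1
  read 'd': q1 → q0
q0 -> q0 -> q1 -> q0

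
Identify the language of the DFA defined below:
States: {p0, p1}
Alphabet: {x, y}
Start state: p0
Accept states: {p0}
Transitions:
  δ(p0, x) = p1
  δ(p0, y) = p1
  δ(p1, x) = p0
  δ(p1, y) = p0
Testing a few strings:
  'xxx' → reject
  'xy' → accept
  'y' → reject
  'yx' → accept
State roles: p0=even length so far; p1=odd length so far
All strings over {x,y} of even length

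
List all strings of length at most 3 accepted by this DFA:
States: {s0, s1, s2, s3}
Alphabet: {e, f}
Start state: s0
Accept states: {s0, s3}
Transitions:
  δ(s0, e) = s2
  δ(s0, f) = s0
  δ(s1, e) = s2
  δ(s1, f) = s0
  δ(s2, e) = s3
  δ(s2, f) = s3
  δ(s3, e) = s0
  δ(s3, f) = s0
ε, f, ee, ef, ff, eee, eef, efe, eff, fee, fef, fff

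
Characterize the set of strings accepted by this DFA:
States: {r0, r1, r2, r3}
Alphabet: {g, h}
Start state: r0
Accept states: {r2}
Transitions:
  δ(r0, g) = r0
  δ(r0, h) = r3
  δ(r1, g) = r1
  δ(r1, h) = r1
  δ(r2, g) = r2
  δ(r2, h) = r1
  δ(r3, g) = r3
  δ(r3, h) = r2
Testing a few strings:
  'h' → reject
  'ghgg' → reject
  'g' → reject
  'hh' → accept
State roles: r0=zero h's; r1=≥ three h's (dead); r2=two h's; r3=one h
All strings over {g,h} containing exactly two h's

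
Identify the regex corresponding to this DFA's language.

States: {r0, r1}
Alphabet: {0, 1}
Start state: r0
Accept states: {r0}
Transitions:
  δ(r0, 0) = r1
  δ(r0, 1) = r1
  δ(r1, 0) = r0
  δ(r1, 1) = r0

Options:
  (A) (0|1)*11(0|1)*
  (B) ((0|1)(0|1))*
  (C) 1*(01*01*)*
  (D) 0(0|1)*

Check each option against the DFA on short strings; one disagreement eliminates an option:
  (A) (0|1)*11(0|1)*: on ε the DFA stays in r0 and accepts (r0 ∈ Accept), but the regex does not match it → eliminate
  (B) ((0|1)(0|1))*: agrees with the DFA on every string of length ≤ 6
  (C) 1*(01*01*)*: on '1' the DFA goes r0 → r1 and rejects (r1 ∉ Accept), but the regex matches it → eliminate
  (D) 0(0|1)*: on ε the DFA stays in r0 and accepts (r0 ∈ Accept), but the regex does not match it → eliminate
Only (B) is consistent with the DFA.
(B) ((0|1)(0|1))*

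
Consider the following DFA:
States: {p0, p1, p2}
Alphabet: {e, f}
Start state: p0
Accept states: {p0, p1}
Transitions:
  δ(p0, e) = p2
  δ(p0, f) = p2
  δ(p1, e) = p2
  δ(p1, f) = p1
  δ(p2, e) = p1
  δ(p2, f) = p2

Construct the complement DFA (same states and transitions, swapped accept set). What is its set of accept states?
Complement accept states = All states \ Original accept states
= {p0, p1, p2} \ {p0, p1}
{p2}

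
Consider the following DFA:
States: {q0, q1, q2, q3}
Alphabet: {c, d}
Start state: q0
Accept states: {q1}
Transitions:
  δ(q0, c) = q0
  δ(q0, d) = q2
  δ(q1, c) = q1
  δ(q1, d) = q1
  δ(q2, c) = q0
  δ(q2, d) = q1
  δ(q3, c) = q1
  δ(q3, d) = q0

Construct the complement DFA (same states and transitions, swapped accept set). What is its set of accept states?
Complement accept states = All states \ Original accept states
= {q0, q1, q2, q3} \ {q1}
{q0, q2, q3}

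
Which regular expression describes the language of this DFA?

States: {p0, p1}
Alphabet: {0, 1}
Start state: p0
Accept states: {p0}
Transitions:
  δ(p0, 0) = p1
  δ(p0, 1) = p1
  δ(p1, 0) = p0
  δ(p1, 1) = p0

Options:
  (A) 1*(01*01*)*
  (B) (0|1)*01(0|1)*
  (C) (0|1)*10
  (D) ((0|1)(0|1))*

Check each option against the DFA on short strings; one disagreement eliminates an option:
  (A) 1*(01*01*)*: on '1' the DFA goes p0 → p1 and rejects (p1 ∉ Accept), but the regex matches it → eliminate
  (B) (0|1)*01(0|1)*: on ε the DFA stays in p0 and accepts (p0 ∈ Accept), but the regex does not match it → eliminate
  (C) (0|1)*10: on ε the DFA stays in p0 and accepts (p0 ∈ Accept), but the regex does not match it → eliminate
  (D) ((0|1)(0|1))*: agrees with the DFA on every string of length ≤ 6
Only (D) is consistent with the DFA.
(D) ((0|1)(0|1))*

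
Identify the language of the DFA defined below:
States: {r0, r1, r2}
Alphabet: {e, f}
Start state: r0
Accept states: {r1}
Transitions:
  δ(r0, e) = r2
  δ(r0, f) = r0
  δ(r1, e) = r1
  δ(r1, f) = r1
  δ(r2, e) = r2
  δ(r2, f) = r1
Testing a few strings:
  'ffff' → reject
  'f' → reject
  'fe' → reject
  'fefe' → accept
State roles: r0=no e seen yet; r1=substring ef seen; r2=seen a e, waiting for f
All strings over {e,f} containing the substring ef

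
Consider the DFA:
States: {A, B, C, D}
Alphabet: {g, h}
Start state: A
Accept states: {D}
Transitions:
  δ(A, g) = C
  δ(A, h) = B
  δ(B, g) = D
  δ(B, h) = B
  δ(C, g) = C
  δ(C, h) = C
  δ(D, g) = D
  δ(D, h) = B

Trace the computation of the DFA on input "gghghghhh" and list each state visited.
read 'g': A → C
  read 'g': C → C
  read 'h': C → C
  read 'g': C → C
  read 'h': C → C
  read 'g': C → C
  read 'h': C → C
  read 'h': C → C
  read 'h': C → C
A -> C -> C -> C -> C -> C -> C -> C -> C -> C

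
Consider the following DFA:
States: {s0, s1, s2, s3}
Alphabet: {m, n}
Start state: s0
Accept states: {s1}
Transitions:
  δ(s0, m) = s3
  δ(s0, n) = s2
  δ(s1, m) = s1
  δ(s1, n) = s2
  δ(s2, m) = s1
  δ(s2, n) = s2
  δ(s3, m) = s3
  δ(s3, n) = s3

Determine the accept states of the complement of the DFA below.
Complement accept states = All states \ Original accept states
= {s0, s1, s2, s3} \ {s1}
{s0, s2, s3}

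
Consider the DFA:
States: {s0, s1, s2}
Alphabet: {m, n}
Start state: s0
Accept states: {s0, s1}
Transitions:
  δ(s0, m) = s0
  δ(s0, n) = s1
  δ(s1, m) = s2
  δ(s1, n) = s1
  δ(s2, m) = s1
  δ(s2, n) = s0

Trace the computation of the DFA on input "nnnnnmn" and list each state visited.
read 'n': s0 → s1
  read 'n': s1 → s1
  read 'n': s1 → s1
  read 'n': s1 → s1
  read 'n': s1 → s1
  read 'm': s1 → s2
  read 'n': s2 → s0
s0 -> s1 -> s1 -> s1 -> s1 -> s1 -> s2 -> s0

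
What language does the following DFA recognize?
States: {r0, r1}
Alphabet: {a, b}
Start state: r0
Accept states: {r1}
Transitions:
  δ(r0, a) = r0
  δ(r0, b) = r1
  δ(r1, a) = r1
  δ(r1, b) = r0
Testing a few strings:
  'baa' → accept
  'b' → accept
  'ab' → accept
  'bab' → reject
State roles: r0=even number of b's so far; r1=odd number of b's so far
All strings over {a,b} with an odd number of b's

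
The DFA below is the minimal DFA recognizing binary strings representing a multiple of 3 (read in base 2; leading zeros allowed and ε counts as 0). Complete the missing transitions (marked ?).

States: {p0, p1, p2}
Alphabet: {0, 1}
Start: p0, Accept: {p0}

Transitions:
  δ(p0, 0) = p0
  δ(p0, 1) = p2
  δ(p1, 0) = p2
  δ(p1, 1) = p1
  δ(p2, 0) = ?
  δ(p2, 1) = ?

From the language and accept set, identify what each state tracks — p0: value ≡ 0 (mod 3); p1: value ≡ 2 (mod 3); p2: value ≡ 1 (mod 3).
Each missing δ(q, a) is the state matching the new tracked value after reading a.
δ(p2, 0) = p1; δ(p2, 1) = p0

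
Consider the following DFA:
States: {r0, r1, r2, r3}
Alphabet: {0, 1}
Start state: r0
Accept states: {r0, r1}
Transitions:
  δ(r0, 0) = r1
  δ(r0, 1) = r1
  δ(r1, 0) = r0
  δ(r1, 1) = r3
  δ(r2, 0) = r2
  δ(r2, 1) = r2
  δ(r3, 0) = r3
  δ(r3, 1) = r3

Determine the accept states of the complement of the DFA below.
Complement accept states = All states \ Original accept states
= {r0, r1, r2, r3} \ {r0, r1}
{r2, r3}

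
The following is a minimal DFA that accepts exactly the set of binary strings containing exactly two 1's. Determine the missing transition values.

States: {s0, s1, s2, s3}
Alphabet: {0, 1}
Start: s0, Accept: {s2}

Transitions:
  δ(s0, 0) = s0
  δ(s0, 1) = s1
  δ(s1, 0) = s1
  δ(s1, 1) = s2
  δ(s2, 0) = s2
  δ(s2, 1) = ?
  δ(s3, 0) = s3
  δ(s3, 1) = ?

From the language and accept set, identify what each state tracks — s0: zero 1's; s1: one 1; s2: two 1's; s3: ≥ three 1's (dead).
Each missing δ(q, a) is the state matching the new tracked value after reading a.
δ(s2, 1) = s3; δ(s3, 1) = s3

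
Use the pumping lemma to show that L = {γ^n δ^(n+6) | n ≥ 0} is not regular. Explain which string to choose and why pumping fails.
Assume L is regular with pumping length p. Idea: pumping the γ-block breaks the fixed offset of 6.
Choose s = γ^p δ^(p+6) ∈ L. By the pumping lemma, s = xyz with |xy| ≤ p, |y| > 0, so y = γ^k with k ≥ 1. Then xy²z = γ^(p+k) δ^(p+6). For this to be in L we would need p+6 = (p+k)+6, i.e. k = 0, contradicting k ≥ 1. So xy²z ∉ L.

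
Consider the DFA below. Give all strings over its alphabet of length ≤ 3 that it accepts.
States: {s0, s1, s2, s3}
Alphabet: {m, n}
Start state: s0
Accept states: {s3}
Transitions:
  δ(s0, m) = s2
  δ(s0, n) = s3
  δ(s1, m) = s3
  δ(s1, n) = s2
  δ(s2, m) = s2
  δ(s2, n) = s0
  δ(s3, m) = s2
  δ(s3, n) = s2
n, mnn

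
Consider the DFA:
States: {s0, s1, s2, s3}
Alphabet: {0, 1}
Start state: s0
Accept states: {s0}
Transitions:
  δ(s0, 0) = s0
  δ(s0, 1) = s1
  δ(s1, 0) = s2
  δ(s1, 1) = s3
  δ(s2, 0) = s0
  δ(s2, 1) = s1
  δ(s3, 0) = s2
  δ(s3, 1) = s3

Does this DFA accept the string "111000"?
Processing string "111000":
  s0 --1--> s1
  s1 --1--> s3
  s3 --1--> s3
  s3 --0--> s2
  s2 --0--> s0
  s0 --0--> s0
Final state: s0
Accept states: {s0}
Yes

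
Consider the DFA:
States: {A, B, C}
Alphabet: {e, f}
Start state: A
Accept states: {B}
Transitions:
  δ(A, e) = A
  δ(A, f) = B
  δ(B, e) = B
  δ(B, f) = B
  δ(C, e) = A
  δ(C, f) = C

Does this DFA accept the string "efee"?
Processing string "efee":
  A --e--> A
  A --f--> B
  B --e--> B
  B --e--> B
Final state: B
Accept states: {B}
Yes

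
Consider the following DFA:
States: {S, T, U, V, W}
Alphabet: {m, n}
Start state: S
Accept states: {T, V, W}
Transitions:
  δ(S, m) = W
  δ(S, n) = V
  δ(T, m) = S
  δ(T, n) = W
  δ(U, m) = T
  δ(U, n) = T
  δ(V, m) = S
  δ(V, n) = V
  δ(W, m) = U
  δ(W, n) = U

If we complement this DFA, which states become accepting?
Complement accept states = All states \ Original accept states
= {S, T, U, V, W} \ {T, V, W}
{S, U}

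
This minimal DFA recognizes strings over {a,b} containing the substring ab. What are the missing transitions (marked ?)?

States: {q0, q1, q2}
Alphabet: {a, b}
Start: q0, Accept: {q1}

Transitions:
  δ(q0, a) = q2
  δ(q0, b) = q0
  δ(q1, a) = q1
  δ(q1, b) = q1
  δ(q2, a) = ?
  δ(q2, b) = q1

From the language and accept set, identify what each state tracks — q0: no a seen yet; q1: substring ab seen; q2: seen a a, waiting for b.
Each missing δ(q, a) is the state matching the new tracked value after reading a.
δ(q2, a) = q2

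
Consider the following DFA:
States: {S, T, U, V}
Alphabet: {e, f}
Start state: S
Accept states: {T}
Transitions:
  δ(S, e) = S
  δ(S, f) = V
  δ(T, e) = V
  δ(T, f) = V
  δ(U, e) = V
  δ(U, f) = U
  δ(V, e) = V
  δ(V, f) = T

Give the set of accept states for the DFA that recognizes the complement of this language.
Complement accept states = All states \ Original accept states
= {S, T, U, V} \ {T}
{S, U, V}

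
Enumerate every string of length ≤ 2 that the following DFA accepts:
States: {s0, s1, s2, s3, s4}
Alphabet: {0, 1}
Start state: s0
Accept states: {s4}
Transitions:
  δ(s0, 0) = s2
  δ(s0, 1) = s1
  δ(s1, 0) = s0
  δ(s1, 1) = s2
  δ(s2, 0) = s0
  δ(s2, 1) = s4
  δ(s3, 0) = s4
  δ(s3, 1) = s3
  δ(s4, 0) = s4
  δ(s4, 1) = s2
01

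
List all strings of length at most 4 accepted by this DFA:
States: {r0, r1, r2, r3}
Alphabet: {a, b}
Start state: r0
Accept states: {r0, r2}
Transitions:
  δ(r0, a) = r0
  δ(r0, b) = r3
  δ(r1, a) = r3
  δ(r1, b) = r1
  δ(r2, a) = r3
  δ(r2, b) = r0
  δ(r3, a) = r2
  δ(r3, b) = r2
ε, a, aa, ba, bb, aaa, aba, abb, bab, bbb, aaaa, aaba, aabb, abab, abbb, baaa, baab, baba, bbaa, bbab, bbba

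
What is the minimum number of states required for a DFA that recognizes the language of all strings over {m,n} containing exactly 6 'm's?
By Myhill–Nerode, count the distinguishable equivalence classes: 8 classes — having seen 0, 1, …, 6, or >6 copies of 'm'; the count-6 class is the only accepting one and >6 is dead.
8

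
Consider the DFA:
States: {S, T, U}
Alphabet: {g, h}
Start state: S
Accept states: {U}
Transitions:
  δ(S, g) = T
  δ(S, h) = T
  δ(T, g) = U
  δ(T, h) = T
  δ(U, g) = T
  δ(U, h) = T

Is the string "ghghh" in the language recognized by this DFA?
Processing string "ghghh":
  S --g--> T
  T --h--> T
  T --g--> U
  U --h--> T
  T --h--> T
Final state: T
Accept states: {U}
No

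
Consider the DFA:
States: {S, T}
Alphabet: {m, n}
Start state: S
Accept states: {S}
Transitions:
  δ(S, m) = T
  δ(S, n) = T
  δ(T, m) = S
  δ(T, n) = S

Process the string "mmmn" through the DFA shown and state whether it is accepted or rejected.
Processing string "mmmn":
  S --m--> T
  T --m--> S
  S --m--> T
  T --n--> S
Final state: S
Accept states: {S}
Yes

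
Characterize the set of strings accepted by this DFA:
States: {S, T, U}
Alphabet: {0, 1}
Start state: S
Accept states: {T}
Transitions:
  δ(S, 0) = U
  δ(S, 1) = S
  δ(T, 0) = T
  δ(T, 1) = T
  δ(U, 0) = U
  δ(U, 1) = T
Testing a few strings:
  '011' → accept
  '0000' → reject
  '10' → reject
  '110' → reject
State roles: S=no 0 seen yet; T=substring 01 seen; U=seen a 0, waiting for 1
All binary strings containing the substring 01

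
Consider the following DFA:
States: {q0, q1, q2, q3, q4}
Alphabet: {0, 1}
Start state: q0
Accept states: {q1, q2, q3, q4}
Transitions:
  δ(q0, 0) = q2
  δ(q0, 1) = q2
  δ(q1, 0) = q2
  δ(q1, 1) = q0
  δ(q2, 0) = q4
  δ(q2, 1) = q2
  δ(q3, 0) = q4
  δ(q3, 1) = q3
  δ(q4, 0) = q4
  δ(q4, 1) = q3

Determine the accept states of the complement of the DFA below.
Complement accept states = All states \ Original accept states
= {q0, q1, q2, q3, q4} \ {q1, q2, q3, q4}
{q0}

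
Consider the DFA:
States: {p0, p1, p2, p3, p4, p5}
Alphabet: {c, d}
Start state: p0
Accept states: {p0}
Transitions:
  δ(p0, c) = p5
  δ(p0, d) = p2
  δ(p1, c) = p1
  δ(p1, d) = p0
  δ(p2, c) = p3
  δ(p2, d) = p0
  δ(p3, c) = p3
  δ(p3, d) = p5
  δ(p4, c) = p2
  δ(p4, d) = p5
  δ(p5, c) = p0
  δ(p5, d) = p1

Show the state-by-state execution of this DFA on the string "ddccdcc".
read 'd': p0 → p2
  read 'd': p2 → p0
  read 'c': p0 → p5
  read 'c': p5 → p0
  read 'd': p0 → p2
  read 'c': p2 → p3
  read 'c': p3 → p3
p0 -> p2 -> p0 -> p5 -> p0 -> p2 -> p3 -> p3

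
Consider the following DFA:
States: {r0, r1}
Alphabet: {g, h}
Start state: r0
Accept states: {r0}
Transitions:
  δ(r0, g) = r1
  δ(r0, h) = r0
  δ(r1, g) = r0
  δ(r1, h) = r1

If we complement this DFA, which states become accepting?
Complement accept states = All states \ Original accept states
= {r0, r1} \ {r0}
{r1}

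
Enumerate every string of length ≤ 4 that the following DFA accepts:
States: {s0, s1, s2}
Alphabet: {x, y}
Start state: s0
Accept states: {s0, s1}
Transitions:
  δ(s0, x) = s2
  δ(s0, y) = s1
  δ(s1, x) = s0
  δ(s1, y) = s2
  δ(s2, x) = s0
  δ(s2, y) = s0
ε, y, xx, xy, yx, xxy, xyy, yxy, yyx, yyy, xxxx, xxxy, xxyx, xyxx, xyxy, xyyx, yxxx, yxxy, yxyx, yyxy, yyyy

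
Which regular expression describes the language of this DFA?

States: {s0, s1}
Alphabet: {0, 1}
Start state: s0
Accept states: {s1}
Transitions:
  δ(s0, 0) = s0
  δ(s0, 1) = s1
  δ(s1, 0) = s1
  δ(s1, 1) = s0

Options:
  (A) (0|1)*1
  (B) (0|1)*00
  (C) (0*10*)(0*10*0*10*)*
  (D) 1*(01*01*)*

Check each option against the DFA on short strings; one disagreement eliminates an option:
  (A) (0|1)*1: on '10' the DFA goes s0 → s1 → s1 and accepts (s1 ∈ Accept), but the regex does not match it → eliminate
  (B) (0|1)*00: on '1' the DFA goes s0 → s1 and accepts (s1 ∈ Accept), but the regex does not match it → eliminate
  (C) (0*10*)(0*10*0*10*)*: agrees with the DFA on every string of length ≤ 6
  (D) 1*(01*01*)*: on ε the DFA stays in s0 and rejects (s0 ∉ Accept), but the regex matches it → eliminate
Only (C) is consistent with the DFA.
(C) (0*10*)(0*10*0*10*)*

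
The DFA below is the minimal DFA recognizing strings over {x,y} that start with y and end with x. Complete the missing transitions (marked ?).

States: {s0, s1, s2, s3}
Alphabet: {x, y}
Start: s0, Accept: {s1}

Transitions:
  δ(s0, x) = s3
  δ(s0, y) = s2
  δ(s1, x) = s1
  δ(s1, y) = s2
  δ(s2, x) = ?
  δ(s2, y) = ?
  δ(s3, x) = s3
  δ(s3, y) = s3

From the language and accept set, identify what each state tracks — s0: no input read; s1: started with y, last symbol x; s2: started with y, last symbol y; s3: started with x (dead).
Each missing δ(q, a) is the state matching the new tracked value after reading a.
δ(s2, x) = s1; δ(s2, y) = s2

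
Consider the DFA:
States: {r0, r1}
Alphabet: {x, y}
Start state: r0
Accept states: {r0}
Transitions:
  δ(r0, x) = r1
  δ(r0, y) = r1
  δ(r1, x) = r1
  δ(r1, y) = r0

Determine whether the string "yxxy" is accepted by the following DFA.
Processing string "yxxy":
  r0 --y--> r1
  r1 --x--> r1
  r1 --x--> r1
  r1 --y--> r0
Final state: r0
Accept states: {r0}
Yes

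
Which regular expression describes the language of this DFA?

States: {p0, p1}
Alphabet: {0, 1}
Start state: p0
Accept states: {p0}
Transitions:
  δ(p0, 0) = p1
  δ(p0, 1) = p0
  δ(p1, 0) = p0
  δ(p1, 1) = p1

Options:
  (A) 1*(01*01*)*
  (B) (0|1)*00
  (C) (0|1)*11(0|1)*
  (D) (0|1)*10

Check each option against the DFA on short strings; one disagreement eliminates an option:
  (A) 1*(01*01*)*: agrees with the DFA on every string of length ≤ 6
  (B) (0|1)*00: on ε the DFA stays in p0 and accepts (p0 ∈ Accept), but the regex does not match it → eliminate
  (C) (0|1)*11(0|1)*: on ε the DFA stays in p0 and accepts (p0 ∈ Accept), but the regex does not match it → eliminate
  (D) (0|1)*10: on ε the DFA stays in p0 and accepts (p0 ∈ Accept), but the regex does not match it → eliminate
Only (A) is consistent with the DFA.
(A) 1*(01*01*)*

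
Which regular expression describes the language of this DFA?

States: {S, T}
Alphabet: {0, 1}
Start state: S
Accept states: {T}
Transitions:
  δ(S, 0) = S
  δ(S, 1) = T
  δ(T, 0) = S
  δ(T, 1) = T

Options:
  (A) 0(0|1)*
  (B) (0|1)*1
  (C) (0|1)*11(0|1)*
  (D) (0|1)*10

Check each option against the DFA on short strings; one disagreement eliminates an option:
  (A) 0(0|1)*: on '0' the DFA goes S → S and rejects (S ∉ Accept), but the regex matches it → eliminate
  (B) (0|1)*1: agrees with the DFA on every string of length ≤ 6
  (C) (0|1)*11(0|1)*: on '1' the DFA goes S → T and accepts (T ∈ Accept), but the regex does not match it → eliminate
  (D) (0|1)*10: on '1' the DFA goes S → T and accepts (T ∈ Accept), but the regex does not match it → eliminate
Only (B) is consistent with the DFA.
(B) (0|1)*1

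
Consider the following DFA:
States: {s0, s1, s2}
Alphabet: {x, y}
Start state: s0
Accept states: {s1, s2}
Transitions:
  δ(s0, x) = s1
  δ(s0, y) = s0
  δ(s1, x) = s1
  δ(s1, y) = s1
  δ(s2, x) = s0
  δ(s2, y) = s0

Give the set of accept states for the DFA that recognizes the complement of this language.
Complement accept states = All states \ Original accept states
= {s0, s1, s2} \ {s1, s2}
{s0}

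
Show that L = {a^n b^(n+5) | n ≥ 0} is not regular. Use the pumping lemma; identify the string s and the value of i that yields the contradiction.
Assume L is regular with pumping length p. Idea: pumping the a-block breaks the fixed offset of 5.
Choose s = a^p b^(p+5) ∈ L. By the pumping lemma, s = xyz with |xy| ≤ p, |y| > 0, so y = a^k with k ≥ 1. Then xy²z = a^(p+k) b^(p+5). For this to be in L we would need p+5 = (p+k)+5, i.e. k = 0, contradicting k ≥ 1. So xy²z ∉ L.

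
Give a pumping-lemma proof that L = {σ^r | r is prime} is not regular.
Assume L is regular with pumping length p. Idea: pumping by a suitable count produces a composite length.
Let q be a prime with q ≥ p and choose s = σ^q ∈ L. By the pumping lemma, s = xyz with |xy| ≤ p, |y| = k ≥ 1. Take i = q+1: |xy^(q+1)z| = q + q·k = q(1+k). Since q ≥ 2 and 1+k ≥ 2, q(1+k) is composite, so xy^(q+1)z ∉ L.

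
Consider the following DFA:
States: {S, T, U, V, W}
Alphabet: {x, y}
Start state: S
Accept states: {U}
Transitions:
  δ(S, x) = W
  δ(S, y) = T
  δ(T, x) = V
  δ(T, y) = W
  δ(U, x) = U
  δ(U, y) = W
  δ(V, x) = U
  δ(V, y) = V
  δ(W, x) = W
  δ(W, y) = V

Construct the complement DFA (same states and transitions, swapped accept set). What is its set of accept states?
Complement accept states = All states \ Original accept states
= {S, T, U, V, W} \ {U}
{S, T, V, W}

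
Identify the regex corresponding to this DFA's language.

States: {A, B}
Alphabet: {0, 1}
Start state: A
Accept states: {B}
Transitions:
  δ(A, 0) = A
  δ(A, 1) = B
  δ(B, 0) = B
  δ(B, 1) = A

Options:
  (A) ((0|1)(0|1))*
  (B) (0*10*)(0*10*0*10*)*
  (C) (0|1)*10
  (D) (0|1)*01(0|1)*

Check each option against the DFA on short strings; one disagreement eliminates an option:
  (A) ((0|1)(0|1))*: on ε the DFA stays in A and rejects (A ∉ Accept), but the regex matches it → eliminate
  (B) (0*10*)(0*10*0*10*)*: agrees with the DFA on every string of length ≤ 6
  (C) (0|1)*10: on '1' the DFA goes A → B and accepts (B ∈ Accept), but the regex does not match it → eliminate
  (D) (0|1)*01(0|1)*: on '1' the DFA goes A → B and accepts (B ∈ Accept), but the regex does not match it → eliminate
Only (B) is consistent with the DFA.
(B) (0*10*)(0*10*0*10*)*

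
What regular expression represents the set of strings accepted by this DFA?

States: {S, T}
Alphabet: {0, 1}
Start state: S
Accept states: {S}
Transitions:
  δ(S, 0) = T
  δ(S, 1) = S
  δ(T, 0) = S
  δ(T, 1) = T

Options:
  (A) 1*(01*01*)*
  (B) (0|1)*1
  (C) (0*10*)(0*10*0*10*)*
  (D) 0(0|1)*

Check each option against the DFA on short strings; one disagreement eliminates an option:
  (A) 1*(01*01*)*: agrees with the DFA on every string of length ≤ 6
  (B) (0|1)*1: on ε the DFA stays in S and accepts (S ∈ Accept), but the regex does not match it → eliminate
  (C) (0*10*)(0*10*0*10*)*: on ε the DFA stays in S and accepts (S ∈ Accept), but the regex does not match it → eliminate
  (D) 0(0|1)*: on ε the DFA stays in S and accepts (S ∈ Accept), but the regex does not match it → eliminate
Only (A) is consistent with the DFA.
(A) 1*(01*01*)*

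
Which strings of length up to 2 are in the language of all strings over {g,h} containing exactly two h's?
hh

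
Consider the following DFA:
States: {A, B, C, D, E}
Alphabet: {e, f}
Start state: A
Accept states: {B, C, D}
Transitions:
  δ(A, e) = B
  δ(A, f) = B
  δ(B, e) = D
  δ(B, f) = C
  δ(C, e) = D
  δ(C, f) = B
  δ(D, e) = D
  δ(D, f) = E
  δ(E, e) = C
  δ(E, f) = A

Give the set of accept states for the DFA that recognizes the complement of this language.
Complement accept states = All states \ Original accept states
= {A, B, C, D, E} \ {B, C, D}
{A, E}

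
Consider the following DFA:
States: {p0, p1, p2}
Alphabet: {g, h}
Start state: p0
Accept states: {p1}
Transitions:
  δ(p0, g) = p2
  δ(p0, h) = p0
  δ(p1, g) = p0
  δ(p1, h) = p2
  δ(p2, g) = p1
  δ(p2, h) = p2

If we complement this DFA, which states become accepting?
Complement accept states = All states \ Original accept states
= {p0, p1, p2} \ {p1}
{p0, p2}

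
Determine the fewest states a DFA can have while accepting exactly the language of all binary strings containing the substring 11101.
By Myhill–Nerode, count the distinguishable equivalence classes: 6 classes — one per longest suffix of the input that is a prefix of '11101' (lengths 0 through 4), plus an absorbing 'already seen 11101' class.
6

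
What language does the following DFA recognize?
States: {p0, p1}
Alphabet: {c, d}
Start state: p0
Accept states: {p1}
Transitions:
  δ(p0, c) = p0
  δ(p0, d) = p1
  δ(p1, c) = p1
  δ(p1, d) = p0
Testing a few strings:
  'ddc' → reject
  'cc' → reject
  'dc' → accept
  'ccd' → accept
State roles: p0=even number of d's so far; p1=odd number of d's so far
All strings over {c,d} with an odd number of d's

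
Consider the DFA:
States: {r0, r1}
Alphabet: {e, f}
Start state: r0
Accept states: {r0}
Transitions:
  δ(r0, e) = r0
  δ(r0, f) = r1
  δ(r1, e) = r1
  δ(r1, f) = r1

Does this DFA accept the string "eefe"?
Processing string "eefe":
  r0 --e--> r0
  r0 --e--> r0
  r0 --f--> r1
  r1 --e--> r1
Final state: r1
Accept states: {r0}
No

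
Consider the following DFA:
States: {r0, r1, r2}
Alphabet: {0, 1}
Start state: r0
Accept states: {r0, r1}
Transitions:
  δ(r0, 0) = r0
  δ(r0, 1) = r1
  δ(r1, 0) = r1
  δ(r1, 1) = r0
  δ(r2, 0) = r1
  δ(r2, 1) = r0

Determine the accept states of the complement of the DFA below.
Complement accept states = All states \ Original accept states
= {r0, r1, r2} \ {r0, r1}
{r2}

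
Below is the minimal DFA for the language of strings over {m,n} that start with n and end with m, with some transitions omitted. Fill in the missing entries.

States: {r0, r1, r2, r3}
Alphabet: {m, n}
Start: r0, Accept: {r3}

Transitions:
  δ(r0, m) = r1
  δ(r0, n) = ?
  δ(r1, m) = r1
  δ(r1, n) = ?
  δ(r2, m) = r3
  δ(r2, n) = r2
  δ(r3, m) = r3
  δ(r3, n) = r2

From the language and accept set, identify what each state tracks — r0: no input read; r1: started with m (dead); r2: started with n, last symbol n; r3: started with n, last symbol m.
Each missing δ(q, a) is the state matching the new tracked value after reading a.
δ(r0, n) = r2; δ(r1, n) = r1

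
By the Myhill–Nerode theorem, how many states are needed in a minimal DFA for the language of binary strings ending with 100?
By Myhill–Nerode, count the distinguishable equivalence classes: 4 classes — one per longest suffix of the input that is a prefix of '100' (lengths 0 through 3); only the length-3 class is accepting.
4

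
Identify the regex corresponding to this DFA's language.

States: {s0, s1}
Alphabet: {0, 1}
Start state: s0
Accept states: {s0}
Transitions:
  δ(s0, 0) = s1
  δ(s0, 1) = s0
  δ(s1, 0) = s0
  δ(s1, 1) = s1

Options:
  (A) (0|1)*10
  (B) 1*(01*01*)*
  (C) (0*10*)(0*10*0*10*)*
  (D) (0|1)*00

Check each option against the DFA on short strings; one disagreement eliminates an option:
  (A) (0|1)*10: on ε the DFA stays in s0 and accepts (s0 ∈ Accept), but the regex does not match it → eliminate
  (B) 1*(01*01*)*: agrees with the DFA on every string of length ≤ 6
  (C) (0*10*)(0*10*0*10*)*: on ε the DFA stays in s0 and accepts (s0 ∈ Accept), but the regex does not match it → eliminate
  (D) (0|1)*00: on ε the DFA stays in s0 and accepts (s0 ∈ Accept), but the regex does not match it → eliminate
Only (B) is consistent with the DFA.
(B) 1*(01*01*)*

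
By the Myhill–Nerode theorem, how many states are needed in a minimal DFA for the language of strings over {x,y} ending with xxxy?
By Myhill–Nerode, count the distinguishable equivalence classes: 5 classes — one per longest suffix of the input that is a prefix of 'xxxy' (lengths 0 through 4); only the length-4 class is accepting.
5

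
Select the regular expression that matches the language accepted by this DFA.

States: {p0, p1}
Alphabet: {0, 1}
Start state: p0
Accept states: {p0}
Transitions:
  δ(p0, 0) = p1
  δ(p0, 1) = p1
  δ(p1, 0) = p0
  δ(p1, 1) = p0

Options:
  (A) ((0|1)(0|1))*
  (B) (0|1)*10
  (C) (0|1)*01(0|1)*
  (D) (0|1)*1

Check each option against the DFA on short strings; one disagreement eliminates an option:
  (A) ((0|1)(0|1))*: agrees with the DFA on every string of length ≤ 6
  (B) (0|1)*10: on ε the DFA stays in p0 and accepts (p0 ∈ Accept), but the regex does not match it → eliminate
  (C) (0|1)*01(0|1)*: on ε the DFA stays in p0 and accepts (p0 ∈ Accept), but the regex does not match it → eliminate
  (D) (0|1)*1: on ε the DFA stays in p0 and accepts (p0 ∈ Accept), but the regex does not match it → eliminate
Only (A) is consistent with the DFA.
(A) ((0|1)(0|1))*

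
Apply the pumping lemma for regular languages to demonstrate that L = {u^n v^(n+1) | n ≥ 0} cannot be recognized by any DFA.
Assume L is regular with pumping length p. Idea: pumping the u-block breaks the fixed offset of 1.
Choose s = u^p v^(p+1) ∈ L. By the pumping lemma, s = xyz with |xy| ≤ p, |y| > 0, so y = u^k with k ≥ 1. Then xy²z = u^(p+k) v^(p+1). For this to be in L we would need p+1 = (p+k)+1, i.e. k = 0, contradicting k ≥ 1. So xy²z ∉ L.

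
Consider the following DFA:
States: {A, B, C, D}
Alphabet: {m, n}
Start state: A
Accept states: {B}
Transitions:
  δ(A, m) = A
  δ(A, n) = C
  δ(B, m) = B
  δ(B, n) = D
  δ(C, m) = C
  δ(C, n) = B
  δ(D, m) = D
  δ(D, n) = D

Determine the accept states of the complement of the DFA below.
Complement accept states = All states \ Original accept states
= {A, B, C, D} \ {B}
{A, C, D}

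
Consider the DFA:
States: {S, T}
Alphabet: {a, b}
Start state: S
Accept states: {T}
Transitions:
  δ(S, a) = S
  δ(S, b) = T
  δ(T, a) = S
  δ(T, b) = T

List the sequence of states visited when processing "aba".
read 'a': S → S
  read 'b': S → T
  read 'a': T → S
S -> S -> T -> S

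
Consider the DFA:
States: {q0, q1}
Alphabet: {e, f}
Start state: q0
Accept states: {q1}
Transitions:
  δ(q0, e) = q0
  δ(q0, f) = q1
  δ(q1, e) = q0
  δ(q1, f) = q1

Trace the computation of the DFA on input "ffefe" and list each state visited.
read 'f': q0 → q1
  read 'f': q1 → q1
  read 'e': q1 → q0
  read 'f': q0 → q1
  read 'e': q1 → q0
q0 -> q1 -> q1 -> q0 -> q1 -> q0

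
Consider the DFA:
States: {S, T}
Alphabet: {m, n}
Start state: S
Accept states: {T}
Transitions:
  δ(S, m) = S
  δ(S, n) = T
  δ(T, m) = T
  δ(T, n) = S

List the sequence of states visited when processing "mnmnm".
read 'm': S → S
  read 'n': S → T
  read 'm': T → T
  read 'n': T → S
  read 'm': S → S
S -> S -> T -> T -> S -> S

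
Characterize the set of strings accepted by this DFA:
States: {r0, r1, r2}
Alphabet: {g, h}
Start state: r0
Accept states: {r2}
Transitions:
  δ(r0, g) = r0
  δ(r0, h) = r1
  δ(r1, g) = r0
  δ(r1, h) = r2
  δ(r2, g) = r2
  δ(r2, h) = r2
Testing a few strings:
  'hggh' → reject
  'hggg' → reject
  'g' → reject
  'gghh' → accept
State roles: r0=no progress toward hh; r1=one trailing h; r2=substring hh seen
All strings over {g,h} containing the substring hh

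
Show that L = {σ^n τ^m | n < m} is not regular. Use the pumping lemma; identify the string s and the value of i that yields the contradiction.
Assume L is regular with pumping length p. Idea: pumping up the σ-block makes the σ-count reach the τ-count.
Choose s = σ^p τ^(p+1) ∈ L. By the pumping lemma, s = xyz with |xy| ≤ p, |y| > 0, so y = σ^k with k ≥ 1. Then xy²z = σ^(p+k) τ^(p+1). Since p+k ≥ p+1, the number of σ's is no longer strictly less than the number of τ's, so xy²z ∉ L.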